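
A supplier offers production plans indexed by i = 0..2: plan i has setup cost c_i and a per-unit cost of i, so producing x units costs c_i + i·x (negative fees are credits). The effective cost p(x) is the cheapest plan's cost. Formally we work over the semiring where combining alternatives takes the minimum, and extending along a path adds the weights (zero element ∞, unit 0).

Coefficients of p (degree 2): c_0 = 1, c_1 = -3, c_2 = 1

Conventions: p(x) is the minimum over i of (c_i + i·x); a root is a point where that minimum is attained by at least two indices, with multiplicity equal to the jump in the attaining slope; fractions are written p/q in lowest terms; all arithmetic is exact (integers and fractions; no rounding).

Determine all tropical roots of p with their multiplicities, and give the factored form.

hull edge (i=0, c=1) to (i=1, c=-3): slope -4, span 1
hull edge (i=1, c=-3) to (i=2, c=1): slope 4, span 1
Factored form: p(x) = 1 ⊗ (x ⊕ (-4)) ⊗ (x ⊕ 4)
Answer: roots = -4 (mult 1), 4 (mult 1)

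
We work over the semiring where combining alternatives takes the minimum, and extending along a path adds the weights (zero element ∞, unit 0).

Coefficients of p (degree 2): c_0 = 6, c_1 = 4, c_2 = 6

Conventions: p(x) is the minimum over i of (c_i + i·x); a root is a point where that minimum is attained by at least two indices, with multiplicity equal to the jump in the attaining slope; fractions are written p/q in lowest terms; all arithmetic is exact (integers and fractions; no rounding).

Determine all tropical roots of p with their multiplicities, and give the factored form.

hull edge (i=0, c=6) to (i=1, c=4): slope -2, span 1
hull edge (i=1, c=4) to (i=2, c=6): slope 2, span 1
Factored form: p(x) = 6 ⊗ (x ⊕ (-2)) ⊗ (x ⊕ 2)
Answer: roots = -2 (mult 1), 2 (mult 1)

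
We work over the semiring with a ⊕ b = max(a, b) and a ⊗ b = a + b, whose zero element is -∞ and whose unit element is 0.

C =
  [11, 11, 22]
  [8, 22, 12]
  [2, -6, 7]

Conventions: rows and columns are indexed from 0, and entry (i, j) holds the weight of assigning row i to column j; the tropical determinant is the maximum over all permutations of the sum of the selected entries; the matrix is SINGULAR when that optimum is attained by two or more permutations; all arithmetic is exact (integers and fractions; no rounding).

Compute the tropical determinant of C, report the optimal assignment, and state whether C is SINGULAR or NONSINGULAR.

σ = (0, 1, 2): 11 + 22 + 7 = 40
σ = (0, 2, 1): 11 + 12 + (-6) = 17
σ = (1, 0, 2): 11 + 8 + 7 = 26
σ = (1, 2, 0): 11 + 12 + 2 = 25
σ = (2, 0, 1): 22 + 8 + (-6) = 24
σ = (2, 1, 0): 22 + 22 + 2 = 46
Optimal value attained by: σ = (2, 1, 0).
Answer: det⊕(C) = 46; verdict: NONSINGULAR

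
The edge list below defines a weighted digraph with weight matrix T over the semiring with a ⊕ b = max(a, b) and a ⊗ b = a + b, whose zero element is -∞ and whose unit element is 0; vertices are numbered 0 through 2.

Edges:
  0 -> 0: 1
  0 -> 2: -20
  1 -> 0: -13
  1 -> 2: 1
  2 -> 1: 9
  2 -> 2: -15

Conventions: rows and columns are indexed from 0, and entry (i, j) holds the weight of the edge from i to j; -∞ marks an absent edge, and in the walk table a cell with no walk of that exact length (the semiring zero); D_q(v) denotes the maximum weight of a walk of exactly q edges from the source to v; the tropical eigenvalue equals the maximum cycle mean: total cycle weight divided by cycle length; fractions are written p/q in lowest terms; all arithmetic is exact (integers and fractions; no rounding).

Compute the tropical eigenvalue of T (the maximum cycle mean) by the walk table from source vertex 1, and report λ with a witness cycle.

q=0: [-∞, 0, -∞]
q=1: [-13, -∞, 1]
q=2: [-12, 10, -14]
q=3: [-3, -5, 11]
Optimal cycle mean attained by: cycle 1->2->1, total 1 + 9, length 2.
Answer: λ = 5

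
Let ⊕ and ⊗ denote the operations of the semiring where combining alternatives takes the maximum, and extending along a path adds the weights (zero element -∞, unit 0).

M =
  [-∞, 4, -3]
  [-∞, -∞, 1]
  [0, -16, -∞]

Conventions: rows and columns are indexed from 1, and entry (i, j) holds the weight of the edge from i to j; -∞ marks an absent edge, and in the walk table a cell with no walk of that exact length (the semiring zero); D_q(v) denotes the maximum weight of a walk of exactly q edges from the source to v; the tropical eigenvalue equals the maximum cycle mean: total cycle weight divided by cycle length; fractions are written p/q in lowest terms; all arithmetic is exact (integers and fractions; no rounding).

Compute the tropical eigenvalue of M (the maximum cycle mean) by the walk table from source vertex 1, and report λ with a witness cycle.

q=0: [0, -∞, -∞]
q=1: [-∞, 4, -3]
q=2: [-3, -19, 5]
q=3: [5, 1, -6]
Optimal cycle mean attained by: cycle 1->2->3->1, total 4 + 1 + 0, length 3.
Answer: λ = 5/3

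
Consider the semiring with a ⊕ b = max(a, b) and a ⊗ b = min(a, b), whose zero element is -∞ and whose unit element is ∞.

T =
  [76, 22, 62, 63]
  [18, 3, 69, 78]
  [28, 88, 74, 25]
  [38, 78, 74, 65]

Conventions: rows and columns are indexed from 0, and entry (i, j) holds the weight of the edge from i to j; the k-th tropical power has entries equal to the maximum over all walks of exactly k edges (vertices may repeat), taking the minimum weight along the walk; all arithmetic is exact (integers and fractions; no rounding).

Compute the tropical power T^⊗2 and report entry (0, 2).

T^⊗2:
  [76, 63, 63, 63]
  [38, 78, 74, 65]
  [28, 74, 74, 78]
  [38, 74, 74, 78]
Key observation: the optimum is the walk 0->3->2, with weight 63 min 74 = 63.
Optimal value attained by: walk 0->3->2.
Answer: (T^⊗2)[0][2] = 63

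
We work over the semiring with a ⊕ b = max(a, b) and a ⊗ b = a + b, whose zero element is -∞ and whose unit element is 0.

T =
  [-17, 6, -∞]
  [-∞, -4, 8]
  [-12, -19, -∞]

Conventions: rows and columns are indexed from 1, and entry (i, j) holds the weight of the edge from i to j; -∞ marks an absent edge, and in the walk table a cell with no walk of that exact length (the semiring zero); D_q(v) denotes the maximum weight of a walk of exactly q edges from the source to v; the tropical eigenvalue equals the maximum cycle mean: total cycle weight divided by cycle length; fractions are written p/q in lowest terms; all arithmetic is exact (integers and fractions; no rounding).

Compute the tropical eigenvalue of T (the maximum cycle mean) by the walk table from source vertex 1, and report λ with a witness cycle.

q=0: [0, -∞, -∞]
q=1: [-17, 6, -∞]
q=2: [-34, 2, 14]
q=3: [2, -2, 10]
Optimal cycle mean attained by: cycle 1->2->3->1, total 6 + 8 + (-12), length 3.
Answer: λ = 2/3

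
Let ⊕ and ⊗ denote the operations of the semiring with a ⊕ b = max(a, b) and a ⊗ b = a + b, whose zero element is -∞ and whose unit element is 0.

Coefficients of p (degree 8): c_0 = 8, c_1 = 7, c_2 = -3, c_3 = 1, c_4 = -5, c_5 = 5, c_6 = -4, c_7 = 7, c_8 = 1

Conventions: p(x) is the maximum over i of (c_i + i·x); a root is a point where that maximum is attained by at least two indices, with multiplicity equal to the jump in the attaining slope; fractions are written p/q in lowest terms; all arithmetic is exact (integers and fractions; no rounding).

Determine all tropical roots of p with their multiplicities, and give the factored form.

hull edge (i=0, c=8) to (i=7, c=7): slope -1/7, span 7
hull edge (i=7, c=7) to (i=8, c=1): slope -6, span 1
Factored form: p(x) = 1 ⊗ (x ⊕ 1/7) ⊗ (x ⊕ 1/7) ⊗ (x ⊕ 1/7) ⊗ (x ⊕ 1/7) ⊗ (x ⊕ 1/7) ⊗ (x ⊕ 1/7) ⊗ (x ⊕ 1/7) ⊗ (x ⊕ 6)
Answer: roots = 1/7 (mult 7), 6 (mult 1)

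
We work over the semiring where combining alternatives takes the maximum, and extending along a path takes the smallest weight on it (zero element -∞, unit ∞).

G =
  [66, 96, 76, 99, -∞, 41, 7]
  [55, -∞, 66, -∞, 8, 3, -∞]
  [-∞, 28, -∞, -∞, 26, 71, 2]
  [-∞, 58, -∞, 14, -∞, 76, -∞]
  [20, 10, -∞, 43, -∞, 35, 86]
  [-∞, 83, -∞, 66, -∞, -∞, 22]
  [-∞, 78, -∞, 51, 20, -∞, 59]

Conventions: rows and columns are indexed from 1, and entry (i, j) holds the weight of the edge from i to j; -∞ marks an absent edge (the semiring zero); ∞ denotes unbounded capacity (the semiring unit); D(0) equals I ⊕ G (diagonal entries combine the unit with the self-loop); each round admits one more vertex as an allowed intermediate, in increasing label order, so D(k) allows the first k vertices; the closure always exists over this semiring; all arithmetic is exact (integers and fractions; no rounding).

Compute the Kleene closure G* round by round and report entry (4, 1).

D(0):
  [∞, 96, 76, 99, -∞, 41, 7]
  [55, ∞, 66, -∞, 8, 3, -∞]
  [-∞, 28, ∞, -∞, 26, 71, 2]
  [-∞, 58, -∞, ∞, -∞, 76, -∞]
  [20, 10, -∞, 43, ∞, 35, 86]
  [-∞, 83, -∞, 66, -∞, ∞, 22]
  [-∞, 78, -∞, 51, 20, -∞, ∞]
D(1):
  [∞, 96, 76, 99, -∞, 41, 7]
  [55, ∞, 66, 55, 8, 41, 7]
  [-∞, 28, ∞, -∞, 26, 71, 2]
  [-∞, 58, -∞, ∞, -∞, 76, -∞]
  [20, 20, 20, 43, ∞, 35, 86]
  [-∞, 83, -∞, 66, -∞, ∞, 22]
  [-∞, 78, -∞, 51, 20, -∞, ∞]
D(2):
  [∞, 96, 76, 99, 8, 41, 7]
  [55, ∞, 66, 55, 8, 41, 7]
  [28, 28, ∞, 28, 26, 71, 7]
  [55, 58, 58, ∞, 8, 76, 7]
  [20, 20, 20, 43, ∞, 35, 86]
  [55, 83, 66, 66, 8, ∞, 22]
  [55, 78, 66, 55, 20, 41, ∞]
D(3):
  [∞, 96, 76, 99, 26, 71, 7]
  [55, ∞, 66, 55, 26, 66, 7]
  [28, 28, ∞, 28, 26, 71, 7]
  [55, 58, 58, ∞, 26, 76, 7]
  [20, 20, 20, 43, ∞, 35, 86]
  [55, 83, 66, 66, 26, ∞, 22]
  [55, 78, 66, 55, 26, 66, ∞]
D(4):
  [∞, 96, 76, 99, 26, 76, 7]
  [55, ∞, 66, 55, 26, 66, 7]
  [28, 28, ∞, 28, 26, 71, 7]
  [55, 58, 58, ∞, 26, 76, 7]
  [43, 43, 43, 43, ∞, 43, 86]
  [55, 83, 66, 66, 26, ∞, 22]
  [55, 78, 66, 55, 26, 66, ∞]
D(5):
  [∞, 96, 76, 99, 26, 76, 26]
  [55, ∞, 66, 55, 26, 66, 26]
  [28, 28, ∞, 28, 26, 71, 26]
  [55, 58, 58, ∞, 26, 76, 26]
  [43, 43, 43, 43, ∞, 43, 86]
  [55, 83, 66, 66, 26, ∞, 26]
  [55, 78, 66, 55, 26, 66, ∞]
D(6):
  [∞, 96, 76, 99, 26, 76, 26]
  [55, ∞, 66, 66, 26, 66, 26]
  [55, 71, ∞, 66, 26, 71, 26]
  [55, 76, 66, ∞, 26, 76, 26]
  [43, 43, 43, 43, ∞, 43, 86]
  [55, 83, 66, 66, 26, ∞, 26]
  [55, 78, 66, 66, 26, 66, ∞]
D(7):
  [∞, 96, 76, 99, 26, 76, 26]
  [55, ∞, 66, 66, 26, 66, 26]
  [55, 71, ∞, 66, 26, 71, 26]
  [55, 76, 66, ∞, 26, 76, 26]
  [55, 78, 66, 66, ∞, 66, 86]
  [55, 83, 66, 66, 26, ∞, 26]
  [55, 78, 66, 66, 26, 66, ∞]
Answer: G*[4][1] = 55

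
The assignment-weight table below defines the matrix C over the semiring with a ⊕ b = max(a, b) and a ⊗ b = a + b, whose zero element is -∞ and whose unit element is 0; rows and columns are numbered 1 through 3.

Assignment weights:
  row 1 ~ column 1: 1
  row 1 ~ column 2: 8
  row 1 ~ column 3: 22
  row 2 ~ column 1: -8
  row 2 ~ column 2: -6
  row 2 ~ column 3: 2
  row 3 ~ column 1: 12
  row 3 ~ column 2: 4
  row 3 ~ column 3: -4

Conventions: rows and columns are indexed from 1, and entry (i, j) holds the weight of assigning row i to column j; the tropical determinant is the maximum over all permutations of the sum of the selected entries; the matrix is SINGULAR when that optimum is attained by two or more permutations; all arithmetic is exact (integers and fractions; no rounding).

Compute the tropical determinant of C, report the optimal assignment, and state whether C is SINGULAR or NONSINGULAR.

σ = (1, 2, 3): 1 + (-6) + (-4) = -9
σ = (1, 3, 2): 1 + 2 + 4 = 7
σ = (2, 1, 3): 8 + (-8) + (-4) = -4
σ = (2, 3, 1): 8 + 2 + 12 = 22
σ = (3, 1, 2): 22 + (-8) + 4 = 18
σ = (3, 2, 1): 22 + (-6) + 12 = 28
Optimal value attained by: σ = (3, 2, 1).
Answer: det⊕(C) = 28; verdict: NONSINGULAR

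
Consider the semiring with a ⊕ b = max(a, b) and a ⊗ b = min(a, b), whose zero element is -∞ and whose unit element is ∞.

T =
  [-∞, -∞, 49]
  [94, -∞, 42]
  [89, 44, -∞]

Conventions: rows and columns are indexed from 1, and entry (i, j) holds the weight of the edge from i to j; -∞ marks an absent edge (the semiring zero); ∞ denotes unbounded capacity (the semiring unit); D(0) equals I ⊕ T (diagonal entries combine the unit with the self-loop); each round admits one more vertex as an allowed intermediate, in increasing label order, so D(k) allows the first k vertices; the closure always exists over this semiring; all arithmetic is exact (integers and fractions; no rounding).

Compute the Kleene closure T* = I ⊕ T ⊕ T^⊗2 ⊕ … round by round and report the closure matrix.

D(0):
  [∞, -∞, 49]
  [94, ∞, 42]
  [89, 44, ∞]
D(1):
  [∞, -∞, 49]
  [94, ∞, 49]
  [89, 44, ∞]
D(2):
  [∞, -∞, 49]
  [94, ∞, 49]
  [89, 44, ∞]
D(3):
  [∞, 44, 49]
  [94, ∞, 49]
  [89, 44, ∞]
Answer: T* = [[∞, 44, 49], [94, ∞, 49], [89, 44, ∞]]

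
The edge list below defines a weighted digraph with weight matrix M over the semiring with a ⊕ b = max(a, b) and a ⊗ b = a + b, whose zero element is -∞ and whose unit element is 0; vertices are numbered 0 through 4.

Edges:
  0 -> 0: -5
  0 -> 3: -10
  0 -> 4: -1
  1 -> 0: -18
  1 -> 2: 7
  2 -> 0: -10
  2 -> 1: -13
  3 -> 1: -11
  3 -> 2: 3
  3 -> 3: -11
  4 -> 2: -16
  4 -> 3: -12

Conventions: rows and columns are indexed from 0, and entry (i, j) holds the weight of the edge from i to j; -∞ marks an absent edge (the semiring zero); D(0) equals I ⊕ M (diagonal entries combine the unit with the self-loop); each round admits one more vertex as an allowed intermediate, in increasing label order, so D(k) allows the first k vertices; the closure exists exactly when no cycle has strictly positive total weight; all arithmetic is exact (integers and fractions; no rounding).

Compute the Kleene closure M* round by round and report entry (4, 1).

D(0):
  [0, -∞, -∞, -10, -1]
  [-18, 0, 7, -∞, -∞]
  [-10, -13, 0, -∞, -∞]
  [-∞, -11, 3, 0, -∞]
  [-∞, -∞, -16, -12, 0]
D(1):
  [0, -∞, -∞, -10, -1]
  [-18, 0, 7, -28, -19]
  [-10, -13, 0, -20, -11]
  [-∞, -11, 3, 0, -∞]
  [-∞, -∞, -16, -12, 0]
D(2):
  [0, -∞, -∞, -10, -1]
  [-18, 0, 7, -28, -19]
  [-10, -13, 0, -20, -11]
  [-29, -11, 3, 0, -30]
  [-∞, -∞, -16, -12, 0]
D(3):
  [0, -∞, -∞, -10, -1]
  [-3, 0, 7, -13, -4]
  [-10, -13, 0, -20, -11]
  [-7, -10, 3, 0, -8]
  [-26, -29, -16, -12, 0]
D(4):
  [0, -20, -7, -10, -1]
  [-3, 0, 7, -13, -4]
  [-10, -13, 0, -20, -11]
  [-7, -10, 3, 0, -8]
  [-19, -22, -9, -12, 0]
D(5):
  [0, -20, -7, -10, -1]
  [-3, 0, 7, -13, -4]
  [-10, -13, 0, -20, -11]
  [-7, -10, 3, 0, -8]
  [-19, -22, -9, -12, 0]
Answer: M*[4][1] = -22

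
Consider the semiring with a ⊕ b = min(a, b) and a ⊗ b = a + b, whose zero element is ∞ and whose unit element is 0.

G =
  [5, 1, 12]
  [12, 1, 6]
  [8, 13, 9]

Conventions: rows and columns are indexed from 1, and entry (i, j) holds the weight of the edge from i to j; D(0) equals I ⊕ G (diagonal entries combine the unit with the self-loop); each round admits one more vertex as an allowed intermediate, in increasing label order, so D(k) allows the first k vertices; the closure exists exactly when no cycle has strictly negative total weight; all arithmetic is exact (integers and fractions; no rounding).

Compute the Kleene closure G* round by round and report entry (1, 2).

D(0):
  [0, 1, 12]
  [12, 0, 6]
  [8, 13, 0]
D(1):
  [0, 1, 12]
  [12, 0, 6]
  [8, 9, 0]
D(2):
  [0, 1, 7]
  [12, 0, 6]
  [8, 9, 0]
D(3):
  [0, 1, 7]
  [12, 0, 6]
  [8, 9, 0]
Answer: G*[1][2] = 1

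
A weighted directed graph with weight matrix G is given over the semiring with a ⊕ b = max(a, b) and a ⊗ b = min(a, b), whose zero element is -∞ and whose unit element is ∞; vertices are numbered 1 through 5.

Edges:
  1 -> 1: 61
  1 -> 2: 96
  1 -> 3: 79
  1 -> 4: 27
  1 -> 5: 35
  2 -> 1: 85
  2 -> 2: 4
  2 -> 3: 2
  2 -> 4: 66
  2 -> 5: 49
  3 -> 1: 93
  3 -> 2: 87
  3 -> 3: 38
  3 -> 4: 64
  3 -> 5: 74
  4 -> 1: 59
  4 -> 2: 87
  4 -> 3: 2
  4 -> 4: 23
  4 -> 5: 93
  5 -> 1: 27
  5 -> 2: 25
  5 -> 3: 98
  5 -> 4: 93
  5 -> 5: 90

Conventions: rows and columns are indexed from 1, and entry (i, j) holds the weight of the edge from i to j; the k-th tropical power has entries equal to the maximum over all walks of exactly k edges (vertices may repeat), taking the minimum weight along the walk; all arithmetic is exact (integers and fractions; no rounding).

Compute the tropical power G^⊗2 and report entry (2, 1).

G^⊗2:
  [85, 79, 61, 66, 74]
  [61, 85, 79, 49, 66]
  [85, 93, 79, 74, 74]
  [85, 59, 93, 93, 90]
  [93, 87, 90, 90, 93]
Key observation: the optimum is the walk 2->1->1, with weight 85 min 61 = 61.
Optimal value attained by: walk 2->1->1.
Answer: (G^⊗2)[2][1] = 61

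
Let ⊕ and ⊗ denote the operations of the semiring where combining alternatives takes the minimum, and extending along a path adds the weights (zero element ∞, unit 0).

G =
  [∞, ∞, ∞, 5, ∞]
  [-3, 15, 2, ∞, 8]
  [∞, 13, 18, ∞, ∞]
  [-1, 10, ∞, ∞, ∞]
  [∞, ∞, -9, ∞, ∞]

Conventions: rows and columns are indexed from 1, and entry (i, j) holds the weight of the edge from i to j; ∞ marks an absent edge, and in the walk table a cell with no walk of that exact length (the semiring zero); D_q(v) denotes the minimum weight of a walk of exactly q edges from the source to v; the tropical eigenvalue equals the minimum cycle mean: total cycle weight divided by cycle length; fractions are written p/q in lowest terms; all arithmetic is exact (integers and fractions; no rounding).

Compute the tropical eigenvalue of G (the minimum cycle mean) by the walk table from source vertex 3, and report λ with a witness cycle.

q=0: [∞, ∞, 0, ∞, ∞]
q=1: [∞, 13, 18, ∞, ∞]
q=2: [10, 28, 15, ∞, 21]
q=3: [25, 28, 12, 15, 36]
q=4: [14, 25, 27, 30, 36]
q=5: [22, 40, 27, 19, 33]
Optimal cycle mean attained by: cycle 1->4->1, total 5 + (-1), length 2.
Answer: λ = 2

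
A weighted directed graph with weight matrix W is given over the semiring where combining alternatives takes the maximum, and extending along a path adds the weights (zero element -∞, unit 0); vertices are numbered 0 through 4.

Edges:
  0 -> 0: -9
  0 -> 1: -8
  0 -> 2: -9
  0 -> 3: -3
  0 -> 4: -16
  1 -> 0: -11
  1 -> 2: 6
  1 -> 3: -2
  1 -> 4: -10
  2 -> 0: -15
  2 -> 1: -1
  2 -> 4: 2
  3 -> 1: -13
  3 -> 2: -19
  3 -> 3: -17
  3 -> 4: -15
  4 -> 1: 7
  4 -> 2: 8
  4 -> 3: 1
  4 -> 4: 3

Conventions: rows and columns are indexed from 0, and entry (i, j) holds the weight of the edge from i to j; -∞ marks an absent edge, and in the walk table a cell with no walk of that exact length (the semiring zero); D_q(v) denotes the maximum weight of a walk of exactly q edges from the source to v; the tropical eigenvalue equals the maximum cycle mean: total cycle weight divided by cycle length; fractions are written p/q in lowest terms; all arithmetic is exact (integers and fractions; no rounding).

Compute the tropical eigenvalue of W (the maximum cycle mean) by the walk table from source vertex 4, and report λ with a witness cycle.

q=0: [-∞, -∞, -∞, -∞, 0]
q=1: [-∞, 7, 8, 1, 3]
q=2: [-4, 10, 13, 5, 10]
q=3: [-1, 17, 18, 11, 15]
q=4: [6, 22, 23, 16, 20]
q=5: [11, 27, 28, 21, 25]
Optimal cycle mean attained by: cycle 1->2->4->1, total 6 + 2 + 7, length 3.
Answer: λ = 5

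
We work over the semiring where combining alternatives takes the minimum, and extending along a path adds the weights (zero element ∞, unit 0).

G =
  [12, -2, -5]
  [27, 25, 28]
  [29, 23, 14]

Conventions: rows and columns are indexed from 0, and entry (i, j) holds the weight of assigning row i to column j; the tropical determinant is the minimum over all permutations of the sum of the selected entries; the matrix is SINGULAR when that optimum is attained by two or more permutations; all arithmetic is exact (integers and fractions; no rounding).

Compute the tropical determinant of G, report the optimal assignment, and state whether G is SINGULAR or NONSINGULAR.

σ = (0, 1, 2): 12 + 25 + 14 = 51
σ = (0, 2, 1): 12 + 28 + 23 = 63
σ = (1, 0, 2): (-2) + 27 + 14 = 39
σ = (1, 2, 0): (-2) + 28 + 29 = 55
σ = (2, 0, 1): (-5) + 27 + 23 = 45
σ = (2, 1, 0): (-5) + 25 + 29 = 49
Optimal value attained by: σ = (1, 0, 2).
Answer: det⊕(G) = 39; verdict: NONSINGULAR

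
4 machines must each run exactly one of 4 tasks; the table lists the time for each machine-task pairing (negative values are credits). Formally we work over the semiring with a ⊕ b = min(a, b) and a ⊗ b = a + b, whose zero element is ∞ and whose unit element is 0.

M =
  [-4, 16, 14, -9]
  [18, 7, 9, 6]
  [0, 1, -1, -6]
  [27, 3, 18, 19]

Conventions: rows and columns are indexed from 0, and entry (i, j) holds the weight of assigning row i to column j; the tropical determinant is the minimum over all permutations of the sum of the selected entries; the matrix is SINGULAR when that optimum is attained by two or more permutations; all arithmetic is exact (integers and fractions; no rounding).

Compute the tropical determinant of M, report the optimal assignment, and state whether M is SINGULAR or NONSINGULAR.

σ = (0, 1, 2, 3): (-4) + 7 + (-1) + 19 = 21
σ = (0, 1, 3, 2): (-4) + 7 + (-6) + 18 = 15
σ = (0, 2, 1, 3): (-4) + 9 + 1 + 19 = 25
σ = (0, 2, 3, 1): (-4) + 9 + (-6) + 3 = 2
σ = (0, 3, 1, 2): (-4) + 6 + 1 + 18 = 21
σ = (0, 3, 2, 1): (-4) + 6 + (-1) + 3 = 4
σ = (1, 0, 2, 3): 16 + 18 + (-1) + 19 = 52
σ = (1, 0, 3, 2): 16 + 18 + (-6) + 18 = 46
σ = (1, 2, 0, 3): 16 + 9 + 0 + 19 = 44
σ = (1, 2, 3, 0): 16 + 9 + (-6) + 27 = 46
σ = (1, 3, 0, 2): 16 + 6 + 0 + 18 = 40
σ = (1, 3, 2, 0): 16 + 6 + (-1) + 27 = 48
σ = (2, 0, 1, 3): 14 + 18 + 1 + 19 = 52
σ = (2, 0, 3, 1): 14 + 18 + (-6) + 3 = 29
σ = (2, 1, 0, 3): 14 + 7 + 0 + 19 = 40
σ = (2, 1, 3, 0): 14 + 7 + (-6) + 27 = 42
σ = (2, 3, 0, 1): 14 + 6 + 0 + 3 = 23
σ = (2, 3, 1, 0): 14 + 6 + 1 + 27 = 48
σ = (3, 0, 1, 2): (-9) + 18 + 1 + 18 = 28
σ = (3, 0, 2, 1): (-9) + 18 + (-1) + 3 = 11
σ = (3, 1, 0, 2): (-9) + 7 + 0 + 18 = 16
σ = (3, 1, 2, 0): (-9) + 7 + (-1) + 27 = 24
σ = (3, 2, 0, 1): (-9) + 9 + 0 + 3 = 3
σ = (3, 2, 1, 0): (-9) + 9 + 1 + 27 = 28
Optimal value attained by: σ = (0, 2, 3, 1).
Answer: det⊕(M) = 2; verdict: NONSINGULAR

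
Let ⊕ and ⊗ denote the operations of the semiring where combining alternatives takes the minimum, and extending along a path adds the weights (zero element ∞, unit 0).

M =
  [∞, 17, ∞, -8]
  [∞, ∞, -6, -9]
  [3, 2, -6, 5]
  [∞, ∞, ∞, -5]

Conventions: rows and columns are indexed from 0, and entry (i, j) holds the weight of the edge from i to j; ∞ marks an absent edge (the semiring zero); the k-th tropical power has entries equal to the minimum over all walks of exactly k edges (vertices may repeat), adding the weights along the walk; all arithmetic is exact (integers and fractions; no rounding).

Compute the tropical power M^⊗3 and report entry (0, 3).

M^⊗2:
  [∞, ∞, 11, -13]
  [-3, -4, -12, -14]
  [-3, -4, -12, -7]
  [∞, ∞, ∞, -10]
M^⊗3:
  [14, 13, 5, -18]
  [-9, -10, -18, -19]
  [-9, -10, -18, -13]
  [∞, ∞, ∞, -15]
Key observation: the optimum is the walk 0->3->3->3, with weight (-8) + (-5) + (-5) = -18.
Optimal value attained by: walk 0->3->3->3.
Answer: (M^⊗3)[0][3] = -18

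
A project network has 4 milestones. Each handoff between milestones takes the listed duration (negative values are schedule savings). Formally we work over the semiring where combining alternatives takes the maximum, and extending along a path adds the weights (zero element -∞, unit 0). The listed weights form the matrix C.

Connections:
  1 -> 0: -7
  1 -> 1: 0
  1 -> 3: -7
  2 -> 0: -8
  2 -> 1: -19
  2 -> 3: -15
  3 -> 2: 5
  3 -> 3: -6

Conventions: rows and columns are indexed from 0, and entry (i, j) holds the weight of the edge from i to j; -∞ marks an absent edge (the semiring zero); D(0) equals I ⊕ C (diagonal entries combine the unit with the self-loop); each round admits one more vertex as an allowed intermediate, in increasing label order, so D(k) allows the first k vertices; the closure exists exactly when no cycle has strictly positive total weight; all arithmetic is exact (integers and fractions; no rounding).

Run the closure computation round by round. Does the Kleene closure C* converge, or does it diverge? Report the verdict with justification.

D(0):
  [0, -∞, -∞, -∞]
  [-7, 0, -∞, -7]
  [-8, -19, 0, -15]
  [-∞, -∞, 5, 0]
D(1):
  [0, -∞, -∞, -∞]
  [-7, 0, -∞, -7]
  [-8, -19, 0, -15]
  [-∞, -∞, 5, 0]
D(2):
  [0, -∞, -∞, -∞]
  [-7, 0, -∞, -7]
  [-8, -19, 0, -15]
  [-∞, -∞, 5, 0]
D(3):
  [0, -∞, -∞, -∞]
  [-7, 0, -∞, -7]
  [-8, -19, 0, -15]
  [-3, -14, 5, 0]
D(4):
  [0, -∞, -∞, -∞]
  [-7, 0, -2, -7]
  [-8, -19, 0, -15]
  [-3, -14, 5, 0]
Key observation: every diagonal entry stays at the unit through all rounds, so no improving cycle exists.
Answer: CONVERGES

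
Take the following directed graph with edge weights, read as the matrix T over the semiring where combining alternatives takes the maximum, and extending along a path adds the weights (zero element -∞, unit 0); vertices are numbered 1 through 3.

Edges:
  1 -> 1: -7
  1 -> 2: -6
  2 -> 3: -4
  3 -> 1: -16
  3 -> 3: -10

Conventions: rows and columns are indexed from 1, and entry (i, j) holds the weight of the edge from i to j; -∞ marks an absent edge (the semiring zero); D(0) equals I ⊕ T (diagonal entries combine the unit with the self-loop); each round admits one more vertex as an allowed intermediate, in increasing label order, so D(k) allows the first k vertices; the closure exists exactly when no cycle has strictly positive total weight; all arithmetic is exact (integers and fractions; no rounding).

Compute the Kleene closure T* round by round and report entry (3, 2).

D(0):
  [0, -6, -∞]
  [-∞, 0, -4]
  [-16, -∞, 0]
D(1):
  [0, -6, -∞]
  [-∞, 0, -4]
  [-16, -22, 0]
D(2):
  [0, -6, -10]
  [-∞, 0, -4]
  [-16, -22, 0]
D(3):
  [0, -6, -10]
  [-20, 0, -4]
  [-16, -22, 0]
Answer: T*[3][2] = -22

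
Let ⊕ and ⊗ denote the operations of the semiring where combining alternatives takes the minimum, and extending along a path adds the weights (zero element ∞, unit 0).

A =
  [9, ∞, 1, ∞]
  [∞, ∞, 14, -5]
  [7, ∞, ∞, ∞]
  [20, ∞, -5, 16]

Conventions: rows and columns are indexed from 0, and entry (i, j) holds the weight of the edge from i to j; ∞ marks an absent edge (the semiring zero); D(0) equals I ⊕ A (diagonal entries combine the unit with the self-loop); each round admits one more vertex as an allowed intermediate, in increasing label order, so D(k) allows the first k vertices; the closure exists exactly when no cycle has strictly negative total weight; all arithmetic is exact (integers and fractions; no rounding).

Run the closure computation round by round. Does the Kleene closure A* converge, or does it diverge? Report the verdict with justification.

D(0):
  [0, ∞, 1, ∞]
  [∞, 0, 14, -5]
  [7, ∞, 0, ∞]
  [20, ∞, -5, 0]
D(1):
  [0, ∞, 1, ∞]
  [∞, 0, 14, -5]
  [7, ∞, 0, ∞]
  [20, ∞, -5, 0]
D(2):
  [0, ∞, 1, ∞]
  [∞, 0, 14, -5]
  [7, ∞, 0, ∞]
  [20, ∞, -5, 0]
D(3):
  [0, ∞, 1, ∞]
  [21, 0, 14, -5]
  [7, ∞, 0, ∞]
  [2, ∞, -5, 0]
D(4):
  [0, ∞, 1, ∞]
  [-3, 0, -10, -5]
  [7, ∞, 0, ∞]
  [2, ∞, -5, 0]
Key observation: every diagonal entry stays at the unit through all rounds, so no improving cycle exists.
Answer: CONVERGES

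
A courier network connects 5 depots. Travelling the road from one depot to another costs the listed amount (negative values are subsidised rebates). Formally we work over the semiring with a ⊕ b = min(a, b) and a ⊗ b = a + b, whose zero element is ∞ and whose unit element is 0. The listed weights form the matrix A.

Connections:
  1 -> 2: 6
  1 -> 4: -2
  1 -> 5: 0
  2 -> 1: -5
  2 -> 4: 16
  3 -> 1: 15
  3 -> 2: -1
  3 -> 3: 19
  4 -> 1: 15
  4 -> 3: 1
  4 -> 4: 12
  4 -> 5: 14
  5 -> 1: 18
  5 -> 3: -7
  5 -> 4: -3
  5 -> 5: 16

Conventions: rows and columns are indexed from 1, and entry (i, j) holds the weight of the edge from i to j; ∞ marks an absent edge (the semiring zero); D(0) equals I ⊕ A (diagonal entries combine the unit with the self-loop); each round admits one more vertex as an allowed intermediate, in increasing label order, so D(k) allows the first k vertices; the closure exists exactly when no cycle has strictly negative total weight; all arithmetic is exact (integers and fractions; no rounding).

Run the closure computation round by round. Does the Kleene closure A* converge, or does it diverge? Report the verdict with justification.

D(0):
  [0, 6, ∞, -2, 0]
  [-5, 0, ∞, 16, ∞]
  [15, -1, 0, ∞, ∞]
  [15, ∞, 1, 0, 14]
  [18, ∞, -7, -3, 0]
D(1):
  [0, 6, ∞, -2, 0]
  [-5, 0, ∞, -7, -5]
  [15, -1, 0, 13, 15]
  [15, 21, 1, 0, 14]
  [18, 24, -7, -3, 0]
D(2):
  [0, 6, ∞, -2, 0]
  [-5, 0, ∞, -7, -5]
  [-6, -1, 0, -8, -6]
  [15, 21, 1, 0, 14]
  [18, 24, -7, -3, 0]
Detection: at round 3, diagonal entry (4, 4) turns strictly negative.
Key observation: the cycle 4->3->2->1->4 has total weight 1 + (-1) + (-5) + (-2), which is strictly negative.
Answer: DIVERGES — negative cycle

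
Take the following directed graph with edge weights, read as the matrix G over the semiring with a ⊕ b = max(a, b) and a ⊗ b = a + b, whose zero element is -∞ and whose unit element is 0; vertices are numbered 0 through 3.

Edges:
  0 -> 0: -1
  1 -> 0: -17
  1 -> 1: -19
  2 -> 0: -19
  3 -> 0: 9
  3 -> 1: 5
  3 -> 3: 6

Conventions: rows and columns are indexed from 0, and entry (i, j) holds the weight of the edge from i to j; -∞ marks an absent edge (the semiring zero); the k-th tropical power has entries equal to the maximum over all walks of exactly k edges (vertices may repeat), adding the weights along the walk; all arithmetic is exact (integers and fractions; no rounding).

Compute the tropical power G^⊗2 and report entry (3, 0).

G^⊗2:
  [-2, -∞, -∞, -∞]
  [-18, -38, -∞, -∞]
  [-20, -∞, -∞, -∞]
  [15, 11, -∞, 12]
Key observation: the optimum is the walk 3->3->0, with weight 6 + 9 = 15.
Optimal value attained by: walk 3->3->0.
Answer: (G^⊗2)[3][0] = 15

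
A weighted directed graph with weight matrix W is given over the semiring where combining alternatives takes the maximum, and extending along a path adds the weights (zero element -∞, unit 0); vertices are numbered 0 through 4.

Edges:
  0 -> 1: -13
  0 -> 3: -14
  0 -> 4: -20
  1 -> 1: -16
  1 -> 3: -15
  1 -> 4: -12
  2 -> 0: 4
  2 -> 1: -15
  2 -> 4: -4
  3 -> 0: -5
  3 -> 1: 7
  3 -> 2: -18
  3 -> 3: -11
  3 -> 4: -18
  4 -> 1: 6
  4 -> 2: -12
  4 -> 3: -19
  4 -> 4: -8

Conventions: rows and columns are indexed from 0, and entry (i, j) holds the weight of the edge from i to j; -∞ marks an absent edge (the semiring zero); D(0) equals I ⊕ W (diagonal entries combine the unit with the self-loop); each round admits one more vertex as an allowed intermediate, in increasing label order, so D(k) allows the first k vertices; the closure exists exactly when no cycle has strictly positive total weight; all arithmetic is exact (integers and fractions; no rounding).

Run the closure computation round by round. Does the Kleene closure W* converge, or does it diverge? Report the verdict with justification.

D(0):
  [0, -13, -∞, -14, -20]
  [-∞, 0, -∞, -15, -12]
  [4, -15, 0, -∞, -4]
  [-5, 7, -18, 0, -18]
  [-∞, 6, -12, -19, 0]
D(1):
  [0, -13, -∞, -14, -20]
  [-∞, 0, -∞, -15, -12]
  [4, -9, 0, -10, -4]
  [-5, 7, -18, 0, -18]
  [-∞, 6, -12, -19, 0]
D(2):
  [0, -13, -∞, -14, -20]
  [-∞, 0, -∞, -15, -12]
  [4, -9, 0, -10, -4]
  [-5, 7, -18, 0, -5]
  [-∞, 6, -12, -9, 0]
D(3):
  [0, -13, -∞, -14, -20]
  [-∞, 0, -∞, -15, -12]
  [4, -9, 0, -10, -4]
  [-5, 7, -18, 0, -5]
  [-8, 6, -12, -9, 0]
D(4):
  [0, -7, -32, -14, -19]
  [-20, 0, -33, -15, -12]
  [4, -3, 0, -10, -4]
  [-5, 7, -18, 0, -5]
  [-8, 6, -12, -9, 0]
D(5):
  [0, -7, -31, -14, -19]
  [-20, 0, -24, -15, -12]
  [4, 2, 0, -10, -4]
  [-5, 7, -17, 0, -5]
  [-8, 6, -12, -9, 0]
Key observation: every diagonal entry stays at the unit through all rounds, so no improving cycle exists.
Answer: CONVERGES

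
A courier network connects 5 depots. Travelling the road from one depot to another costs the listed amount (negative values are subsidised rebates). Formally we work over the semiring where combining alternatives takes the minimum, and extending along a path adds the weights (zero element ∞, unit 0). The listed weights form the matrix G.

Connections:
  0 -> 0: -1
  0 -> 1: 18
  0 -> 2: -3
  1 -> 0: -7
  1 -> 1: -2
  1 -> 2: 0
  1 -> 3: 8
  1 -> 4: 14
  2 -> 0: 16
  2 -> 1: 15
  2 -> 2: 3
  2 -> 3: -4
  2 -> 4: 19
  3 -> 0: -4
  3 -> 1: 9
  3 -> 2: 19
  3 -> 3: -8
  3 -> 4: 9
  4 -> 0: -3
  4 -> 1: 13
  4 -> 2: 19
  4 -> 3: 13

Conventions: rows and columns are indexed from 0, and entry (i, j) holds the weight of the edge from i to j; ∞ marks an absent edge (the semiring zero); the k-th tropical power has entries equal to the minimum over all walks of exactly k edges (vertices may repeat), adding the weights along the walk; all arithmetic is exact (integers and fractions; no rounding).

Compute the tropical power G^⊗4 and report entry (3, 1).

G^⊗2:
  [-2, 12, -4, -7, 16]
  [-9, -4, -10, -4, 12]
  [-8, 5, 6, -12, 5]
  [-12, 1, -7, -16, 1]
  [-4, 11, -6, 5, 22]
G^⊗3:
  [-11, 2, -5, -15, 2]
  [-11, -6, -12, -14, 5]
  [-16, -3, -11, -20, -3]
  [-20, -7, -15, -24, -7]
  [-5, 9, -7, -10, 13]
G^⊗4:
  [-19, -6, -14, -23, -6]
  [-18, -8, -14, -22, -5]
  [-24, -11, -19, -28, -11]
  [-28, -15, -23, -32, -15]
  [-14, -1, -8, -18, -1]
Key observation: the optimum is the walk 3->3->3->3->1, with weight (-8) + (-8) + (-8) + 9 = -15.
Optimal value attained by: walk 3->3->3->3->1.
Answer: (G^⊗4)[3][1] = -15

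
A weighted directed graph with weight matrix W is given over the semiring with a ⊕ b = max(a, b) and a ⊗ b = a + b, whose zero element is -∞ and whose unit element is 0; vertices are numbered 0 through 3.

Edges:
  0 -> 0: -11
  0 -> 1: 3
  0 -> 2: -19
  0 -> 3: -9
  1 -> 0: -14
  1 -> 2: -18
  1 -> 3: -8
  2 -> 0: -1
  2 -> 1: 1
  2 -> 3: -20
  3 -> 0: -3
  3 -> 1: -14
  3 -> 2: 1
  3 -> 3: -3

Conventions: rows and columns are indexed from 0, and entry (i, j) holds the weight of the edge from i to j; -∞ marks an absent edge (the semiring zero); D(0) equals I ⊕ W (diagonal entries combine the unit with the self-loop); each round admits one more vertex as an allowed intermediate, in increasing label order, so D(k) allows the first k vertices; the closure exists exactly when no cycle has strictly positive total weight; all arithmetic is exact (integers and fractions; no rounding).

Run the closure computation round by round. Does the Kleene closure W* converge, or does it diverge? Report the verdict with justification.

D(0):
  [0, 3, -19, -9]
  [-14, 0, -18, -8]
  [-1, 1, 0, -20]
  [-3, -14, 1, 0]
D(1):
  [0, 3, -19, -9]
  [-14, 0, -18, -8]
  [-1, 2, 0, -10]
  [-3, 0, 1, 0]
D(2):
  [0, 3, -15, -5]
  [-14, 0, -18, -8]
  [-1, 2, 0, -6]
  [-3, 0, 1, 0]
D(3):
  [0, 3, -15, -5]
  [-14, 0, -18, -8]
  [-1, 2, 0, -6]
  [0, 3, 1, 0]
D(4):
  [0, 3, -4, -5]
  [-8, 0, -7, -8]
  [-1, 2, 0, -6]
  [0, 3, 1, 0]
Key observation: every diagonal entry stays at the unit through all rounds, so no improving cycle exists.
Answer: CONVERGES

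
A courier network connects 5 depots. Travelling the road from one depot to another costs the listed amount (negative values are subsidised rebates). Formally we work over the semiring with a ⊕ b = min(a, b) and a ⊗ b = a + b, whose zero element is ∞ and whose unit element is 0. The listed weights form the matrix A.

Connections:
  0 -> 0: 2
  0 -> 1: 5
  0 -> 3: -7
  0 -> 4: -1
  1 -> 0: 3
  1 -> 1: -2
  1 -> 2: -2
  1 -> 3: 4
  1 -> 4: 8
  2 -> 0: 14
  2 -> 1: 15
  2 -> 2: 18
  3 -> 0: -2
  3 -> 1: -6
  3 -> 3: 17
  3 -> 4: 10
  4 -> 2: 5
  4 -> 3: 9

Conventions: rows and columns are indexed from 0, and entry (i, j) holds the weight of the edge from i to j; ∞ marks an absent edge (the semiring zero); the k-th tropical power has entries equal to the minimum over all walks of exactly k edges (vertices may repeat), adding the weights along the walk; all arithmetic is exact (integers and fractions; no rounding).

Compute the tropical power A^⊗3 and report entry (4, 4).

A^⊗2:
  [-9, -13, 3, -5, 1]
  [1, -4, -4, -4, 2]
  [16, 13, 13, 7, 13]
  [-3, -8, -8, -9, -3]
  [7, 3, 23, 26, 19]
A^⊗3:
  [-10, -15, -15, -16, -10]
  [-6, -10, -6, -6, 0]
  [5, 1, 11, 9, 15]
  [-11, -15, -10, -10, -4]
  [6, 1, 1, 0, 6]
Key observation: the optimum is the walk 4->3->0->4, with weight 9 + (-2) + (-1) = 6.
Optimal value attained by: walk 4->3->0->4.
Answer: (A^⊗3)[4][4] = 6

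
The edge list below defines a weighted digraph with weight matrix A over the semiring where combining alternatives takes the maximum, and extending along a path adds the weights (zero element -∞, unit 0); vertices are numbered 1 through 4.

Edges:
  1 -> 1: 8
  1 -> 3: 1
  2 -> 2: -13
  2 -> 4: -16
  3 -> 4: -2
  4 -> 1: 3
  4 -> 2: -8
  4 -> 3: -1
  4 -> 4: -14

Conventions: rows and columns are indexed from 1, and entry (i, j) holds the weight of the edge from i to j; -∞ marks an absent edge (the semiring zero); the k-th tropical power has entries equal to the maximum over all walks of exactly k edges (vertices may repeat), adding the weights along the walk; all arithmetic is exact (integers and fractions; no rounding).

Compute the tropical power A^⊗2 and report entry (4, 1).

A^⊗2:
  [16, -∞, 9, -1]
  [-13, -24, -17, -29]
  [1, -10, -3, -16]
  [11, -21, 4, -3]
Key observation: the optimum is the walk 4->1->1, with weight 3 + 8 = 11.
Optimal value attained by: walk 4->1->1.
Answer: (A^⊗2)[4][1] = 11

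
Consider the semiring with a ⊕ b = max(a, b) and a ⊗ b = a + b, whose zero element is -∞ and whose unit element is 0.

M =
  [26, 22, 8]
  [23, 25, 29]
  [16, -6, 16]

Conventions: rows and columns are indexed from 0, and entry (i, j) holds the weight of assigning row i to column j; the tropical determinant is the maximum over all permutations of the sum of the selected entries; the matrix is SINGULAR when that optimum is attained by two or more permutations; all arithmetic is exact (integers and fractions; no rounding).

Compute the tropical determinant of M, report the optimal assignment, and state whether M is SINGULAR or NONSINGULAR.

σ = (0, 1, 2): 26 + 25 + 16 = 67
σ = (0, 2, 1): 26 + 29 + (-6) = 49
σ = (1, 0, 2): 22 + 23 + 16 = 61
σ = (1, 2, 0): 22 + 29 + 16 = 67
σ = (2, 0, 1): 8 + 23 + (-6) = 25
σ = (2, 1, 0): 8 + 25 + 16 = 49
Optimal value attained by: σ = (0, 1, 2).
Answer: det⊕(M) = 67; verdict: SINGULAR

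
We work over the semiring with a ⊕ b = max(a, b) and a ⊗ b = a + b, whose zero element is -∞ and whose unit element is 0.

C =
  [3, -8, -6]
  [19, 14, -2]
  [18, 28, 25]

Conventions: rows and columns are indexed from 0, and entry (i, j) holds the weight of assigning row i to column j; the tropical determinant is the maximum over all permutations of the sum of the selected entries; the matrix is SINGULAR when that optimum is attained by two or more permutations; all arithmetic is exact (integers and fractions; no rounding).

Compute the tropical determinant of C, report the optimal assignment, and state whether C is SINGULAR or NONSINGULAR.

σ = (0, 1, 2): 3 + 14 + 25 = 42
σ = (0, 2, 1): 3 + (-2) + 28 = 29
σ = (1, 0, 2): (-8) + 19 + 25 = 36
σ = (1, 2, 0): (-8) + (-2) + 18 = 8
σ = (2, 0, 1): (-6) + 19 + 28 = 41
σ = (2, 1, 0): (-6) + 14 + 18 = 26
Optimal value attained by: σ = (0, 1, 2).
Answer: det⊕(C) = 42; verdict: NONSINGULAR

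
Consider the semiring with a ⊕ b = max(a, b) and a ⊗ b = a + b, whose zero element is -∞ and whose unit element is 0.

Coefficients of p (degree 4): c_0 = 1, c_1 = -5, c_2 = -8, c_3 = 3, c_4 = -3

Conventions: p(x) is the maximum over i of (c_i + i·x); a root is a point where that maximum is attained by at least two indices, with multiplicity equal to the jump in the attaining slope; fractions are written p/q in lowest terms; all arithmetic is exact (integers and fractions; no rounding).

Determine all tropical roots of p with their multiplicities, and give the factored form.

hull edge (i=0, c=1) to (i=3, c=3): slope 2/3, span 3
hull edge (i=3, c=3) to (i=4, c=-3): slope -6, span 1
Factored form: p(x) = -3 ⊗ (x ⊕ (-2/3)) ⊗ (x ⊕ (-2/3)) ⊗ (x ⊕ (-2/3)) ⊗ (x ⊕ 6)
Answer: roots = -2/3 (mult 3), 6 (mult 1)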